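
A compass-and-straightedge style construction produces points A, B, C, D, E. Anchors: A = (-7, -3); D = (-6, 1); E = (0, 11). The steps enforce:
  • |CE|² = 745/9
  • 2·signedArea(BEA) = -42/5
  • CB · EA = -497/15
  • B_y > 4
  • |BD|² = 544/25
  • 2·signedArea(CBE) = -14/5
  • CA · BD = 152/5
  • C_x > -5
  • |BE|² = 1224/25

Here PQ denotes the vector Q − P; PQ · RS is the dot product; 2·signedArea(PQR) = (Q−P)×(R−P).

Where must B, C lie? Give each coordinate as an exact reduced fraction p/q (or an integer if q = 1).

1. B_x = -18/5  [line 14·x + -7·y + 427/5 = 0 ∩ |BD|² = 544/25]
2. B_y = 5  [line 14·x + -7·y + 427/5 = 0 ∩ |BD|² = 544/25]
   → B = (-18/5, 5)
3. C_x = -13/3  [2·signedArea(CBE) = -14/5 ∩ CA · BD = 152/5]
4. C_y = 3  [2·signedArea(CBE) = -14/5 ∩ CA · BD = 152/5]
   → C = (-13/3, 3)

B = (-18/5, 5)
C = (-13/3, 3)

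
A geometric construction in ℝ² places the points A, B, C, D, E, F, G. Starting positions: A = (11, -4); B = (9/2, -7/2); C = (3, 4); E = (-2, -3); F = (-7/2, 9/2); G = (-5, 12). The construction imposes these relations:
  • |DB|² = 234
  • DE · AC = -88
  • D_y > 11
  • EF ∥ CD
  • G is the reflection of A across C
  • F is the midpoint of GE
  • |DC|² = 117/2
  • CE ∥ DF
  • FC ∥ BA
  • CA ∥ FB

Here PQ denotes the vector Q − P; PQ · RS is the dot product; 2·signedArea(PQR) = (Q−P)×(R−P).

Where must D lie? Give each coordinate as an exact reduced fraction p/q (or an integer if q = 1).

D = (3/2, 23/2)

1. D_x = 3/2  [CE ∥ DF ∩ EF ∥ CD]
2. D_y = 23/2  [CE ∥ DF ∩ EF ∥ CD]
   → D = (3/2, 23/2)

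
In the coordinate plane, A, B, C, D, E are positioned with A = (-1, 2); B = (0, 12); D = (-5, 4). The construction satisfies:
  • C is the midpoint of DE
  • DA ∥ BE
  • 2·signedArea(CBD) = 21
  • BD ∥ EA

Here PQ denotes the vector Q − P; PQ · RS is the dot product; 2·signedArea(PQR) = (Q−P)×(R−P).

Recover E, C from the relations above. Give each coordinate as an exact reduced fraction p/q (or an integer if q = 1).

1. E_x = 4  [BD ∥ EA ∩ DA ∥ BE]
2. E_y = 10  [BD ∥ EA ∩ DA ∥ BE]
   → E = (4, 10)
3. C_x = -1/2  [C is the midpoint of DE]
4. C_y = 7  [C is the midpoint of DE]
   → C = (-1/2, 7)

C = (-1/2, 7)
E = (4, 10)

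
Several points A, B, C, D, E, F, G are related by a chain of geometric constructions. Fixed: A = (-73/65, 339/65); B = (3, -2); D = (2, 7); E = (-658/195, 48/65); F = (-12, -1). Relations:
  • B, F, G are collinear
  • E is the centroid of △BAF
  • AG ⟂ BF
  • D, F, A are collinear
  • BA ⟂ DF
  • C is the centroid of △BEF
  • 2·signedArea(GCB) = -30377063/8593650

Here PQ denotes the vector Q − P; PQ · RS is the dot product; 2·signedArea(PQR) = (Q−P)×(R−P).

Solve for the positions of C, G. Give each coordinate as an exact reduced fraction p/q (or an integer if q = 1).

1. C_x = -2413/585  [C is the centroid of △BEF]
2. C_y = -49/65  [C is the centroid of △BEF]
   → C = (-2413/585, -49/65)
3. G_x = -4653/2938  [B, F, G are collinear ∩ AG ⟂ BF]
4. G_y = -24891/14690  [B, F, G are collinear ∩ AG ⟂ BF]
   → G = (-4653/2938, -24891/14690)

C = (-2413/585, -49/65)
G = (-4653/2938, -24891/14690)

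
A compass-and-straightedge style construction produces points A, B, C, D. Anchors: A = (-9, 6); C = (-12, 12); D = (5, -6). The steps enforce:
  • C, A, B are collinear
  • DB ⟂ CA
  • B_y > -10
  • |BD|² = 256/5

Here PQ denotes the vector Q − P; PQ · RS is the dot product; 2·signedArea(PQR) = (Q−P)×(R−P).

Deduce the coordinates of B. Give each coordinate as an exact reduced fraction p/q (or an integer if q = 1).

B = (-7/5, -46/5)

1. B_x = -7/5  [C, A, B are collinear ∩ DB ⟂ CA]
2. B_y = -46/5  [C, A, B are collinear ∩ DB ⟂ CA]
   → B = (-7/5, -46/5)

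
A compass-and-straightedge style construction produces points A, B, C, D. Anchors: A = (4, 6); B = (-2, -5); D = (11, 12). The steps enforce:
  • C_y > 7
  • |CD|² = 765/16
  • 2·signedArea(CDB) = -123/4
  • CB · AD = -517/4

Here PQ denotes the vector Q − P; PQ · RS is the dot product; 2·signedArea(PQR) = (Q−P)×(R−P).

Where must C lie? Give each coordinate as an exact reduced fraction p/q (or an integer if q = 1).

C = (23/4, 15/2)

1. C_x = 23/4  [2·signedArea(CDB) = -123/4 ∩ CB · AD = -517/4]
2. C_y = 15/2  [2·signedArea(CDB) = -123/4 ∩ CB · AD = -517/4]
   → C = (23/4, 15/2)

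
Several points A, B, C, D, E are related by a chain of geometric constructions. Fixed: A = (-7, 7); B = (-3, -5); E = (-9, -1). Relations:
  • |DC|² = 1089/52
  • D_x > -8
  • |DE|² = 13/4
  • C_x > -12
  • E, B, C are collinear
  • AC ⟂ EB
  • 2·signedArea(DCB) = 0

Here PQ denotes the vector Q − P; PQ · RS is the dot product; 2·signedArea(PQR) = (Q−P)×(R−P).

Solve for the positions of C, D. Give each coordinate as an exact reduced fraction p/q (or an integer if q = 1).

1. C_x = -147/13  [E, B, C are collinear ∩ AC ⟂ EB]
2. C_y = 7/13  [E, B, C are collinear ∩ AC ⟂ EB]
   → C = (-147/13, 7/13)
3. D_x = -15/2  [line 72/13·x + 108/13·y + 756/13 = 0 ∩ |DC|² = 1089/52]
4. D_y = -2  [line 72/13·x + 108/13·y + 756/13 = 0 ∩ |DC|² = 1089/52]
   → D = (-15/2, -2)

C = (-147/13, 7/13)
D = (-15/2, -2)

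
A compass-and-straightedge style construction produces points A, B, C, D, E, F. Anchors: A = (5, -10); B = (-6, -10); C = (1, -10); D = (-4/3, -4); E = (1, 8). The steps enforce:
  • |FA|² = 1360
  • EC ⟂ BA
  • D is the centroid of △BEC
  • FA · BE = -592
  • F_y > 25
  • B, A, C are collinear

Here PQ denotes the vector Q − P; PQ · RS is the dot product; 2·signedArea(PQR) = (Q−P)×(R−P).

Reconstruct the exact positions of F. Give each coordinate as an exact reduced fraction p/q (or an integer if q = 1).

1. F_x = -3  [line -7·x + -18·y + 447 = 0 ∩ |FA|² = 1360]
2. F_y = 26  [line -7·x + -18·y + 447 = 0 ∩ |FA|² = 1360]
   → F = (-3, 26)

F = (-3, 26)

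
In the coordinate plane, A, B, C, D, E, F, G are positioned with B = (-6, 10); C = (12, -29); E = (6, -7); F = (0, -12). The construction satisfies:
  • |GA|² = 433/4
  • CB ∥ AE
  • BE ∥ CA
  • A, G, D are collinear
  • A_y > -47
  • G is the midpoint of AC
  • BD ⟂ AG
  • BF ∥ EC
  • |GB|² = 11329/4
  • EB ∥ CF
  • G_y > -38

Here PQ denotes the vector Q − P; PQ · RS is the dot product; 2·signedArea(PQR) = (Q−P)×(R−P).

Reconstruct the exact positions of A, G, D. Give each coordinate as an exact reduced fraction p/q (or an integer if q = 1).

A = (24, -46)
D = (-5352/433, 2386/433)
G = (18, -75/2)

1. A_x = 24  [CB ∥ AE ∩ BE ∥ CA]
2. A_y = -46  [CB ∥ AE ∩ BE ∥ CA]
   → A = (24, -46)
3. G_x = 18  [G is the midpoint of AC]
4. G_y = -75/2  [G is the midpoint of AC]
   → G = (18, -75/2)
5. D_x = -5352/433  [A, G, D are collinear ∩ BD ⟂ AG]
6. D_y = 2386/433  [A, G, D are collinear ∩ BD ⟂ AG]
   → D = (-5352/433, 2386/433)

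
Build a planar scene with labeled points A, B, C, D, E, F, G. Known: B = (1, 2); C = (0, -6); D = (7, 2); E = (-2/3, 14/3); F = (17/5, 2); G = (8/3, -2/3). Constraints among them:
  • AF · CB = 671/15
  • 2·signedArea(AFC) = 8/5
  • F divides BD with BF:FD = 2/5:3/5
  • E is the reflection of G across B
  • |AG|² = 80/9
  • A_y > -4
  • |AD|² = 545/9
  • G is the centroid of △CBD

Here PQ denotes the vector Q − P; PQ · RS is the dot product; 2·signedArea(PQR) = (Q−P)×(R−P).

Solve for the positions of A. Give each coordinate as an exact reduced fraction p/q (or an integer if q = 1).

A = (4/3, -10/3)

1. A_x = 4/3  [2·signedArea(AFC) = 8/5 ∩ AF · CB = 671/15]
2. A_y = -10/3  [2·signedArea(AFC) = 8/5 ∩ AF · CB = 671/15]
   → A = (4/3, -10/3)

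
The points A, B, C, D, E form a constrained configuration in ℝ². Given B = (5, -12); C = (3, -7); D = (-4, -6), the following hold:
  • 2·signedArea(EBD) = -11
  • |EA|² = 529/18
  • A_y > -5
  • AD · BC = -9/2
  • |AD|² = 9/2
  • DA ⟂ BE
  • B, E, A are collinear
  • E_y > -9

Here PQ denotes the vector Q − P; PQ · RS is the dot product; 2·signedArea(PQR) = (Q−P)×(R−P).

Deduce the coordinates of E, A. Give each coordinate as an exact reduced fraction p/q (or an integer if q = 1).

1. A_x = -5/2  [line 2·x + -5·y + -35/2 = 0 ∩ |AD|² = 9/2]
2. A_y = -9/2  [line 2·x + -5·y + -35/2 = 0 ∩ |AD|² = 9/2]
   → A = (-5/2, -9/2)
3. E_x = 4/3  [2·signedArea(EBD) = -11 ∩ B, E, A are collinear]
4. E_y = -25/3  [2·signedArea(EBD) = -11 ∩ B, E, A are collinear]
   → E = (4/3, -25/3)

A = (-5/2, -9/2)
E = (4/3, -25/3)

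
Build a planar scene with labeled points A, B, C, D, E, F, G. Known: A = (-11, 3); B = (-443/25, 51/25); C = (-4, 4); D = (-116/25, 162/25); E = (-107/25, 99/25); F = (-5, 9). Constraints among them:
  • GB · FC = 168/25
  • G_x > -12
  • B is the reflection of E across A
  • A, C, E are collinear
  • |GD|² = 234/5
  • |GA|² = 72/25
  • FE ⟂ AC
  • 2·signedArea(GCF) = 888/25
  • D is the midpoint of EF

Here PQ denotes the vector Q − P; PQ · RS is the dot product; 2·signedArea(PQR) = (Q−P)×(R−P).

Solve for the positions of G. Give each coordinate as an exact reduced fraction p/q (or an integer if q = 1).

1. G_x = -281/25  [GB · FC = 168/25 ∩ 2·signedArea(GCF) = 888/25]
2. G_y = 117/25  [GB · FC = 168/25 ∩ 2·signedArea(GCF) = 888/25]
   → G = (-281/25, 117/25)

G = (-281/25, 117/25)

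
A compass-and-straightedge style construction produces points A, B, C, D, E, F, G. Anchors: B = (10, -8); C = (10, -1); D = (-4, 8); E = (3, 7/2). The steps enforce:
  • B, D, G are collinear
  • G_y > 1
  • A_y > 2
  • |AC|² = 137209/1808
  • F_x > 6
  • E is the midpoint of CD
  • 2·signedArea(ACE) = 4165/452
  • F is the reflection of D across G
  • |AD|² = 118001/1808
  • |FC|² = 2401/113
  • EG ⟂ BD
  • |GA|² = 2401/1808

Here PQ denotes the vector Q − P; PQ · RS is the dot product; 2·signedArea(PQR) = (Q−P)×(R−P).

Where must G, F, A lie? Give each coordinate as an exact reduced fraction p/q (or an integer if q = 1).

A = (241/113, 1239/452)
F = (738/113, -456/113)
G = (143/113, 224/113)

1. G_x = 143/113  [B, D, G are collinear ∩ EG ⟂ BD]
2. G_y = 224/113  [B, D, G are collinear ∩ EG ⟂ BD]
   → G = (143/113, 224/113)
3. F_x = 738/113  [F is the reflection of D across G]
4. F_y = -456/113  [F is the reflection of D across G]
   → F = (738/113, -456/113)
5. A_x = 241/113  [line -9/2·x + -7·y + 13011/452 = 0 ∩ |AC|² = 137209/1808]
6. A_y = 1239/452  [line -9/2·x + -7·y + 13011/452 = 0 ∩ |AC|² = 137209/1808]
   → A = (241/113, 1239/452)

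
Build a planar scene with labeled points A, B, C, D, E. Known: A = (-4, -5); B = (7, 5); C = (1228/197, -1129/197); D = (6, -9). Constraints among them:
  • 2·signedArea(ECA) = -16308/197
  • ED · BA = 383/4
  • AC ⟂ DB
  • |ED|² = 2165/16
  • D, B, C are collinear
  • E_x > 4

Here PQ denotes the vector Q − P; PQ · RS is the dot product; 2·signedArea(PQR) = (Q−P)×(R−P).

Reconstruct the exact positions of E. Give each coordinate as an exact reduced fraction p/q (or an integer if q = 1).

E = (17/4, 5/2)

1. E_x = 17/4  [2·signedArea(ECA) = -16308/197 ∩ ED · BA = 383/4]
2. E_y = 5/2  [2·signedArea(ECA) = -16308/197 ∩ ED · BA = 383/4]
   → E = (17/4, 5/2)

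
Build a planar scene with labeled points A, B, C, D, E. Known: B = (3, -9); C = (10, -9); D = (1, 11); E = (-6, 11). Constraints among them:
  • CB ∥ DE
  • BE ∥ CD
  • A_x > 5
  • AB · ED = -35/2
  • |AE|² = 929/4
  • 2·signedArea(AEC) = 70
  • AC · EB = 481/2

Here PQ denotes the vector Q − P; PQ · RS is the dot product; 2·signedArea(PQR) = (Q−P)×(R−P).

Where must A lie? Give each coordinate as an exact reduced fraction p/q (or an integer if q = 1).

1. A_x = 11/2  [AC · EB = 481/2 ∩ AB · ED = -35/2]
2. A_y = 1  [AC · EB = 481/2 ∩ AB · ED = -35/2]
   → A = (11/2, 1)

A = (11/2, 1)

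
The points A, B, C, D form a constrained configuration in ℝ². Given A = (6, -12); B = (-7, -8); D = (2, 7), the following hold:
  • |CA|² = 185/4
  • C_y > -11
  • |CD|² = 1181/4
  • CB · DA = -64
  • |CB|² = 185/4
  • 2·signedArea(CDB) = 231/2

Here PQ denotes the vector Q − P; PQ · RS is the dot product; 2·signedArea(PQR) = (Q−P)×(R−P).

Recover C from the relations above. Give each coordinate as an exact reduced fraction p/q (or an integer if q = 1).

C = (-1/2, -10)

1. C_x = -1/2  [CB · DA = -64 ∩ 2·signedArea(CDB) = 231/2]
2. C_y = -10  [CB · DA = -64 ∩ 2·signedArea(CDB) = 231/2]
   → C = (-1/2, -10)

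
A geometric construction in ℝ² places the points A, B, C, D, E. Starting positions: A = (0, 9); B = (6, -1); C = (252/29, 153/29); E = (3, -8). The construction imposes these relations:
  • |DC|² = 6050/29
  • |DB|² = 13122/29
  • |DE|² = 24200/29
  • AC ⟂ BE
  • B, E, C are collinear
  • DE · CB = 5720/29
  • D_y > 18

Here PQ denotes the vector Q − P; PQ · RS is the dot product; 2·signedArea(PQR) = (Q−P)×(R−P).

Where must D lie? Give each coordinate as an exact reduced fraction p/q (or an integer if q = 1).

1. D_x = 417/29  [line 78/29·x + 182/29·y + -4498/29 = 0 ∩ |DC|² = 6050/29]
2. D_y = 538/29  [line 78/29·x + 182/29·y + -4498/29 = 0 ∩ |DC|² = 6050/29]
   → D = (417/29, 538/29)

D = (417/29, 538/29)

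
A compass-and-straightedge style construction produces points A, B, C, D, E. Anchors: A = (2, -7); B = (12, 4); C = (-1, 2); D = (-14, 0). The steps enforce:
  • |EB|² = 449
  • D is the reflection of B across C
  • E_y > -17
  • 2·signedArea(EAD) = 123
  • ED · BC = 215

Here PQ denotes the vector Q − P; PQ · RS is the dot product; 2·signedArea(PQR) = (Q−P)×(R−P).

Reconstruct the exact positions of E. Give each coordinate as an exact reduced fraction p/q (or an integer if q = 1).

1. E_x = 5  [ED · BC = 215 ∩ 2·signedArea(EAD) = 123]
2. E_y = -16  [ED · BC = 215 ∩ 2·signedArea(EAD) = 123]
   → E = (5, -16)

E = (5, -16)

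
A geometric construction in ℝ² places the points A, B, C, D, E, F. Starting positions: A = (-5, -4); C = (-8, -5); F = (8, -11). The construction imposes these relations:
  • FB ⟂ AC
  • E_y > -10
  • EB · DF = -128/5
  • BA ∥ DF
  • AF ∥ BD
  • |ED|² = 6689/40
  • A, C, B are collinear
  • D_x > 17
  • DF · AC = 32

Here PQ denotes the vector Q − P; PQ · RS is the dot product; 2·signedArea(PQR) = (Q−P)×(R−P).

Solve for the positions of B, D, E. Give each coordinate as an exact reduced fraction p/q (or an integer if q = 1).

B = (23/5, -4/5)
D = (88/5, -39/5)
E = (19/4, -37/4)

1. B_x = 23/5  [A, C, B are collinear ∩ FB ⟂ AC]
2. B_y = -4/5  [A, C, B are collinear ∩ FB ⟂ AC]
   → B = (23/5, -4/5)
3. D_x = 88/5  [BA ∥ DF ∩ AF ∥ BD]
4. D_y = -39/5  [BA ∥ DF ∩ AF ∥ BD]
   → D = (88/5, -39/5)
5. E_x = 19/4  [line 48/5·x + 16/5·y + -16 = 0 ∩ |ED|² = 6689/40]
6. E_y = -37/4  [line 48/5·x + 16/5·y + -16 = 0 ∩ |ED|² = 6689/40]
   → E = (19/4, -37/4)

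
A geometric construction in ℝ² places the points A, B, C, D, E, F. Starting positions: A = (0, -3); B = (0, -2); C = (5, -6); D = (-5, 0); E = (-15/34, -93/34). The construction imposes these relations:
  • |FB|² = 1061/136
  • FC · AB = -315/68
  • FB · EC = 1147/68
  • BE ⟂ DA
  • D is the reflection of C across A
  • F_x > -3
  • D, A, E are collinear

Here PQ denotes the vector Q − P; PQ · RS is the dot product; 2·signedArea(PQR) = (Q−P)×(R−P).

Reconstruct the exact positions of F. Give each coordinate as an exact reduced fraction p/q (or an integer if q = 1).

F = (-185/68, -93/68)

1. F_x = -185/68  [FB · EC = 1147/68 ∩ FC · AB = -315/68]
2. F_y = -93/68  [FB · EC = 1147/68 ∩ FC · AB = -315/68]
   → F = (-185/68, -93/68)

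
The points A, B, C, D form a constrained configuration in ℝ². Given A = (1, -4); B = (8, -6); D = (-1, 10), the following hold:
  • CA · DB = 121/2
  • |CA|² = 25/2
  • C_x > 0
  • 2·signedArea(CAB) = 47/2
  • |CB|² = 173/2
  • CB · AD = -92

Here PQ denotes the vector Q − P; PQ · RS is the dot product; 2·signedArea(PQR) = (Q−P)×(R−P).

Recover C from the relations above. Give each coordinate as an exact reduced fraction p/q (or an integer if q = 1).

1. C_x = 1/2  [2·signedArea(CAB) = 47/2 ∩ CA · DB = 121/2]
2. C_y = -1/2  [2·signedArea(CAB) = 47/2 ∩ CA · DB = 121/2]
   → C = (1/2, -1/2)

C = (1/2, -1/2)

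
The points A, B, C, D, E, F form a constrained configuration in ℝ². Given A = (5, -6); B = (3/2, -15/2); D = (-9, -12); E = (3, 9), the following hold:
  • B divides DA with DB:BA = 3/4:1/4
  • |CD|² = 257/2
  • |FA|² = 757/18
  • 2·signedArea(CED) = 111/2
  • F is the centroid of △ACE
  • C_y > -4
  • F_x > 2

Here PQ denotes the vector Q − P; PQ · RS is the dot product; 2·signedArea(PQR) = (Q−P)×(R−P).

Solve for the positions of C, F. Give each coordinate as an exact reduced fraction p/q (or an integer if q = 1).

1. C_x = -3/2  [line 21·x + -12·y + -21/2 = 0 ∩ |CD|² = 257/2]
2. C_y = -7/2  [line 21·x + -12·y + -21/2 = 0 ∩ |CD|² = 257/2]
   → C = (-3/2, -7/2)
3. F_x = 13/6  [F is the centroid of △ACE]
4. F_y = -1/6  [F is the centroid of △ACE]
   → F = (13/6, -1/6)

C = (-3/2, -7/2)
F = (13/6, -1/6)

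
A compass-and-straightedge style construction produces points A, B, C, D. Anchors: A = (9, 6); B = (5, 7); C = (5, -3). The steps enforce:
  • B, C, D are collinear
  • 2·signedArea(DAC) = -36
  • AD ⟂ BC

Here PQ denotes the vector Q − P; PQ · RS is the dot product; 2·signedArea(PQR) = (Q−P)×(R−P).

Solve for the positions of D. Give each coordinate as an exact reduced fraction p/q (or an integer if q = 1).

1. D_x = 5  [B, C, D are collinear ∩ AD ⟂ BC]
2. D_y = 6  [B, C, D are collinear ∩ AD ⟂ BC]
   → D = (5, 6)

D = (5, 6)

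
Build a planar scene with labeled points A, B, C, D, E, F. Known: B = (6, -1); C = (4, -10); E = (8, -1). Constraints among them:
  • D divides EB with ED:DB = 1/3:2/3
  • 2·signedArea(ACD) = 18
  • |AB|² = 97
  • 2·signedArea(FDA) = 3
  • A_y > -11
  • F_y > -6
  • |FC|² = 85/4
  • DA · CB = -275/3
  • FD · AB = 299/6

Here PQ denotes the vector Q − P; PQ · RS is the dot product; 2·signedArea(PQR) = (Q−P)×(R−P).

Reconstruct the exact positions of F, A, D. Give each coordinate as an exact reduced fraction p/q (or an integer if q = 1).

1. D_x = 22/3  [D divides EB with ED:DB = 1/3:2/3]
2. D_y = -1  [D divides EB with ED:DB = 1/3:2/3]
   → D = (22/3, -1)
3. A_x = 2  [2·signedArea(ACD) = 18 ∩ DA · CB = -275/3]
4. A_y = -10  [2·signedArea(ACD) = 18 ∩ DA · CB = -275/3]
   → A = (2, -10)
5. F_x = 5  [2·signedArea(FDA) = 3 ∩ FD · AB = 299/6]
6. F_y = -11/2  [2·signedArea(FDA) = 3 ∩ FD · AB = 299/6]
   → F = (5, -11/2)

A = (2, -10)
D = (22/3, -1)
F = (5, -11/2)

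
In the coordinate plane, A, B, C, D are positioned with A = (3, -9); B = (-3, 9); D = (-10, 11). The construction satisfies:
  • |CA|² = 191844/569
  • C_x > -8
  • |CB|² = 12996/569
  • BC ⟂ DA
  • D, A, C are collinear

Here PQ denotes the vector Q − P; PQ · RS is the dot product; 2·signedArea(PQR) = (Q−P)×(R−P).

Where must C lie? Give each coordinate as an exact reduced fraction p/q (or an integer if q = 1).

C = (-3987/569, 3639/569)

1. C_x = -3987/569  [D, A, C are collinear ∩ BC ⟂ DA]
2. C_y = 3639/569  [D, A, C are collinear ∩ BC ⟂ DA]
   → C = (-3987/569, 3639/569)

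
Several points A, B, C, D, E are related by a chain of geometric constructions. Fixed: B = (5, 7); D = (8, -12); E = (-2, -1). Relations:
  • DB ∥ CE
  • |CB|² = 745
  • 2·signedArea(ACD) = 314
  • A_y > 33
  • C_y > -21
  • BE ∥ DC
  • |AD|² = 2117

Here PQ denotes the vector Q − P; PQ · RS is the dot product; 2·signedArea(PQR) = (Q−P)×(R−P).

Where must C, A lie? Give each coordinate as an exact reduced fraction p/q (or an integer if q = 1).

A = (9, 34)
C = (1, -20)

1. C_x = 1  [DB ∥ CE ∩ BE ∥ DC]
2. C_y = -20  [DB ∥ CE ∩ BE ∥ DC]
   → C = (1, -20)
3. A_x = 9  [line -8·x + 7·y + -166 = 0 ∩ |AD|² = 2117]
4. A_y = 34  [line -8·x + 7·y + -166 = 0 ∩ |AD|² = 2117]
   → A = (9, 34)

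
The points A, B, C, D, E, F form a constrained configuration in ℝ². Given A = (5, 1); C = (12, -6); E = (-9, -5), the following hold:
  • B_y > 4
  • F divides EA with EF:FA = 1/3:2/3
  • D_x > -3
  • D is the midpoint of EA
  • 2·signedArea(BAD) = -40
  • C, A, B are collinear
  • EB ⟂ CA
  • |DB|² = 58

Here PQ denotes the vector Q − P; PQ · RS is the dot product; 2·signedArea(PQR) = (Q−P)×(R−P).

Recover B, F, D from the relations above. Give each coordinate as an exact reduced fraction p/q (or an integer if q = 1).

1. B_x = 1  [C, A, B are collinear ∩ EB ⟂ CA]
2. B_y = 5  [C, A, B are collinear ∩ EB ⟂ CA]
   → B = (1, 5)
3. F_x = -13/3  [F divides EA with EF:FA = 1/3:2/3]
4. F_y = -3  [F divides EA with EF:FA = 1/3:2/3]
   → F = (-13/3, -3)
5. D_x = -2  [D is the midpoint of EA]
6. D_y = -2  [D is the midpoint of EA]
   → D = (-2, -2)

B = (1, 5)
D = (-2, -2)
F = (-13/3, -3)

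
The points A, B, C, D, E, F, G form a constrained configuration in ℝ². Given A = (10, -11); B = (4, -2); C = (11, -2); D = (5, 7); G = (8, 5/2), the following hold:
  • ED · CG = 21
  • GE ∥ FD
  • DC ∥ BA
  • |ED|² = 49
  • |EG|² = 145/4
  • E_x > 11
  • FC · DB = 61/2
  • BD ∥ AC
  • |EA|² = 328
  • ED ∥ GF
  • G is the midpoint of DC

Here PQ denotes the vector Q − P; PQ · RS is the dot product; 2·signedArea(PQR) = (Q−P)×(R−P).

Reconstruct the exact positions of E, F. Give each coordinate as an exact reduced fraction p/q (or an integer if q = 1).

E = (12, 7)
F = (1, 5/2)

1. E_x = 12  [line 3·x + -9/2·y + -9/2 = 0 ∩ |EG|² = 145/4]
2. E_y = 7  [line 3·x + -9/2·y + -9/2 = 0 ∩ |EG|² = 145/4]
   → E = (12, 7)
3. F_x = 1  [GE ∥ FD ∩ ED ∥ GF]
4. F_y = 5/2  [GE ∥ FD ∩ ED ∥ GF]
   → F = (1, 5/2)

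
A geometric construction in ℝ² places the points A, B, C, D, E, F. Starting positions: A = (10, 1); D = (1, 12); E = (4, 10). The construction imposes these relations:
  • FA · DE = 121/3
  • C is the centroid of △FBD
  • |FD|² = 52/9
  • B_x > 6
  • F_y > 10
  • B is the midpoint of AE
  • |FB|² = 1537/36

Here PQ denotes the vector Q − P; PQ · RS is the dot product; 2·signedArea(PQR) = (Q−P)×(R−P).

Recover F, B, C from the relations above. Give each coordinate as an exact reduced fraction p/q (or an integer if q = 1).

B = (7, 11/2)
C = (11/3, 169/18)
F = (3, 32/3)

1. F_x = 3  [line -3·x + 2·y + -37/3 = 0 ∩ |FD|² = 52/9]
2. F_y = 32/3  [line -3·x + 2·y + -37/3 = 0 ∩ |FD|² = 52/9]
   → F = (3, 32/3)
3. B_x = 7  [B is the midpoint of AE]
4. B_y = 11/2  [B is the midpoint of AE]
   → B = (7, 11/2)
5. C_x = 11/3  [C is the centroid of △FBD]
6. C_y = 169/18  [C is the centroid of △FBD]
   → C = (11/3, 169/18)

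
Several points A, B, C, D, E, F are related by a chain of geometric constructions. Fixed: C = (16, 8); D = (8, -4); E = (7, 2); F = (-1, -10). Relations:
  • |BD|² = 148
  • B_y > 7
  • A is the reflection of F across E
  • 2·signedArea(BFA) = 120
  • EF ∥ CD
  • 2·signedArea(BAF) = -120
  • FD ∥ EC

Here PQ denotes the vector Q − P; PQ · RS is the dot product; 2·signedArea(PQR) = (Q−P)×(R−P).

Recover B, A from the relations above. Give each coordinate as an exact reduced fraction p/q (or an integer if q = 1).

1. A_x = 15  [A is the reflection of F across E]
2. A_y = 14  [A is the reflection of F across E]
   → A = (15, 14)
3. B_x = 6  [line -24·x + 16·y + 16 = 0 ∩ |BD|² = 148]
4. B_y = 8  [line -24·x + 16·y + 16 = 0 ∩ |BD|² = 148]
   → B = (6, 8)

A = (15, 14)
B = (6, 8)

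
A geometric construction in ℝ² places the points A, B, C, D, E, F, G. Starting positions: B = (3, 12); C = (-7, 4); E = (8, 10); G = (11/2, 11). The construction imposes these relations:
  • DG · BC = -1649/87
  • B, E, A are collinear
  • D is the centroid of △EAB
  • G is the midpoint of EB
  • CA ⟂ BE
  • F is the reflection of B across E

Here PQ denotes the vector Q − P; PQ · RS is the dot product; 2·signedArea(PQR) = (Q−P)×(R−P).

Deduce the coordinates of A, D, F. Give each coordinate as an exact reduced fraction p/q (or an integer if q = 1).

A = (-83/29, 416/29)
D = (236/87, 1054/87)
F = (13, 8)

1. A_x = -83/29  [B, E, A are collinear ∩ CA ⟂ BE]
2. A_y = 416/29  [B, E, A are collinear ∩ CA ⟂ BE]
   → A = (-83/29, 416/29)
3. D_x = 236/87  [D is the centroid of △EAB]
4. D_y = 1054/87  [D is the centroid of △EAB]
   → D = (236/87, 1054/87)
5. F_x = 13  [F is the reflection of B across E]
6. F_y = 8  [F is the reflection of B across E]
   → F = (13, 8)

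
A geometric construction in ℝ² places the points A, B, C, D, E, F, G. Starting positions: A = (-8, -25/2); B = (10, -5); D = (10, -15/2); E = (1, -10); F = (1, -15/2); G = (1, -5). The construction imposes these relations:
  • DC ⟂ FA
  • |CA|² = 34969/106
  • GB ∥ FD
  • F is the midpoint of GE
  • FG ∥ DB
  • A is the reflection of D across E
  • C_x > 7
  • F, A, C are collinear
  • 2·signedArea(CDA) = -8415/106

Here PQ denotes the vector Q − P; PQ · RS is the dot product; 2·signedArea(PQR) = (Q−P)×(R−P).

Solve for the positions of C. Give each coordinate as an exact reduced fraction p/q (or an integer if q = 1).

1. C_x = 835/106  [F, A, C are collinear ∩ DC ⟂ FA]
2. C_y = -195/53  [F, A, C are collinear ∩ DC ⟂ FA]
   → C = (835/106, -195/53)

C = (835/106, -195/53)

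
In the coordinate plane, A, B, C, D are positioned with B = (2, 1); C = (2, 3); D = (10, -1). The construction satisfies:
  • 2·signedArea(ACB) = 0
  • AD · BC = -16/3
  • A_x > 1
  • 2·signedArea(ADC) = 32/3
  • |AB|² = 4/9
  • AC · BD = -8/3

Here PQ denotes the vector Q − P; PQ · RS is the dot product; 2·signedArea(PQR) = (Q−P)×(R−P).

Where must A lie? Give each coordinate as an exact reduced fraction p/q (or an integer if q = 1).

1. A_x = 2  [2·signedArea(ACB) = 0 ∩ 2·signedArea(ADC) = 32/3]
2. A_y = 5/3  [2·signedArea(ACB) = 0 ∩ 2·signedArea(ADC) = 32/3]
   → A = (2, 5/3)

A = (2, 5/3)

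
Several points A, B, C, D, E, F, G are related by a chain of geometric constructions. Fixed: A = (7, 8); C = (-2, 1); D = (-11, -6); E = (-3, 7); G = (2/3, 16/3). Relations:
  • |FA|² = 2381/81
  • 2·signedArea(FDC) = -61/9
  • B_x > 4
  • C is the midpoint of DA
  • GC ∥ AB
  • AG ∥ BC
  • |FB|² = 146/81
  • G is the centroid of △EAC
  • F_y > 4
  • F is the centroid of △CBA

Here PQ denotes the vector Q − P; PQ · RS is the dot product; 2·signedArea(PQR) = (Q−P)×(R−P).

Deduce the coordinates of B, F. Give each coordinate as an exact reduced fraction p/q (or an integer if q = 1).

B = (13/3, 11/3)
F = (28/9, 38/9)

1. B_x = 13/3  [AG ∥ BC ∩ GC ∥ AB]
2. B_y = 11/3  [AG ∥ BC ∩ GC ∥ AB]
   → B = (13/3, 11/3)
3. F_x = 28/9  [F is the centroid of △CBA]
4. F_y = 38/9  [F is the centroid of △CBA]
   → F = (28/9, 38/9)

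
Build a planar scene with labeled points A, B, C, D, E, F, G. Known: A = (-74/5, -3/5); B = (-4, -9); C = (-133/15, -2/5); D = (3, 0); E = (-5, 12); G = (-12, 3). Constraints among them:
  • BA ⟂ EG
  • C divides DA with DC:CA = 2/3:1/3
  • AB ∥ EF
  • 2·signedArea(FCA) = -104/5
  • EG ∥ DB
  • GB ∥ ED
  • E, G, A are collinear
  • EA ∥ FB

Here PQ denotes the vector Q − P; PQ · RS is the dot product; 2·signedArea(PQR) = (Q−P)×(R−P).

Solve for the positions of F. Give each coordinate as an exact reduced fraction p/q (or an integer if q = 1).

1. F_x = 29/5  [EA ∥ FB ∩ AB ∥ EF]
2. F_y = 18/5  [EA ∥ FB ∩ AB ∥ EF]
   → F = (29/5, 18/5)

F = (29/5, 18/5)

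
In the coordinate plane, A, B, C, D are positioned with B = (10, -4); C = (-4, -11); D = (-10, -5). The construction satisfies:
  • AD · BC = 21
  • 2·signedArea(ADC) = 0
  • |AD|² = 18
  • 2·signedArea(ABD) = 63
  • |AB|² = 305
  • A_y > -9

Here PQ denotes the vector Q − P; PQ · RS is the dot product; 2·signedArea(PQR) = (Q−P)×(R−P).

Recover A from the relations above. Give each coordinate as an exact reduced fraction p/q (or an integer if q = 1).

A = (-7, -8)

1. A_x = -7  [2·signedArea(ADC) = 0 ∩ 2·signedArea(ABD) = 63]
2. A_y = -8  [2·signedArea(ADC) = 0 ∩ 2·signedArea(ABD) = 63]
   → A = (-7, -8)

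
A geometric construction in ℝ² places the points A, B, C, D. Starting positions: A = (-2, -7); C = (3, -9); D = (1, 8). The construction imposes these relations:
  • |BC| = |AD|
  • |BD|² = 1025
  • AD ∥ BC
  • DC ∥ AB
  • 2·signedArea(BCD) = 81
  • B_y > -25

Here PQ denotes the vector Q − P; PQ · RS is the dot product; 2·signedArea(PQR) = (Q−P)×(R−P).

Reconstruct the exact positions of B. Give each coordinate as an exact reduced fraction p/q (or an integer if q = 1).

B = (0, -24)

1. B_x = 0  [AD ∥ BC ∩ DC ∥ AB]
2. B_y = -24  [AD ∥ BC ∩ DC ∥ AB]
   → B = (0, -24)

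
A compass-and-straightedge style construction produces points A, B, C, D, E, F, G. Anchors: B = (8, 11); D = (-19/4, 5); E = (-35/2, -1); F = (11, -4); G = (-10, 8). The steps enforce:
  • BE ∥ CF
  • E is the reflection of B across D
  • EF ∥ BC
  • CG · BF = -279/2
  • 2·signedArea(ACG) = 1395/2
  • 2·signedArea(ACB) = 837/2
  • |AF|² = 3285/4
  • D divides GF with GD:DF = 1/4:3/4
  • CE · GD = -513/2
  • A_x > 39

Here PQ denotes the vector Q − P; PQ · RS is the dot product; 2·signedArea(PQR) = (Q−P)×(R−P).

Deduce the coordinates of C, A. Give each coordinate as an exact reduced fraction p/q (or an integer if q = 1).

1. C_x = 73/2  [BE ∥ CF ∩ EF ∥ BC]
2. C_y = 8  [BE ∥ CF ∩ EF ∥ BC]
   → C = (73/2, 8)
3. A_x = 79/2  [2·signedArea(ACB) = 837/2 ∩ 2·signedArea(ACG) = 1395/2]
4. A_y = -7  [2·signedArea(ACB) = 837/2 ∩ 2·signedArea(ACG) = 1395/2]
   → A = (79/2, -7)

A = (79/2, -7)
C = (73/2, 8)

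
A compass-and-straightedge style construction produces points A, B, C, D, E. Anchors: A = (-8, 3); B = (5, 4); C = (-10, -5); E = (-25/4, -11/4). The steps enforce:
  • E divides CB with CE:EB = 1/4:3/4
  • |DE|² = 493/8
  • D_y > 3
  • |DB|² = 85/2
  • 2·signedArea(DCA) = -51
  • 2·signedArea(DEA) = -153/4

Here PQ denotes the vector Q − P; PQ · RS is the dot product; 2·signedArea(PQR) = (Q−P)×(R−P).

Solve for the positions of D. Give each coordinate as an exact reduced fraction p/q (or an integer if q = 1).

1. D_x = -3/2  [2·signedArea(DEA) = -153/4 ∩ 2·signedArea(DCA) = -51]
2. D_y = 7/2  [2·signedArea(DEA) = -153/4 ∩ 2·signedArea(DCA) = -51]
   → D = (-3/2, 7/2)

D = (-3/2, 7/2)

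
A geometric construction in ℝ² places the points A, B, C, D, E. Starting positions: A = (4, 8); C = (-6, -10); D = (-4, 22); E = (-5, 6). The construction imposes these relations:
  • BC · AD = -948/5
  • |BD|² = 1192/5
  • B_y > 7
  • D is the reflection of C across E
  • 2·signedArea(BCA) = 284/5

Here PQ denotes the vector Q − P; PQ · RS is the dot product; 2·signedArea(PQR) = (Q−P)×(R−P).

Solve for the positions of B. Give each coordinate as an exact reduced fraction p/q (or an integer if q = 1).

1. B_x = 2/5  [2·signedArea(BCA) = 284/5 ∩ BC · AD = -948/5]
2. B_y = 36/5  [2·signedArea(BCA) = 284/5 ∩ BC · AD = -948/5]
   → B = (2/5, 36/5)

B = (2/5, 36/5)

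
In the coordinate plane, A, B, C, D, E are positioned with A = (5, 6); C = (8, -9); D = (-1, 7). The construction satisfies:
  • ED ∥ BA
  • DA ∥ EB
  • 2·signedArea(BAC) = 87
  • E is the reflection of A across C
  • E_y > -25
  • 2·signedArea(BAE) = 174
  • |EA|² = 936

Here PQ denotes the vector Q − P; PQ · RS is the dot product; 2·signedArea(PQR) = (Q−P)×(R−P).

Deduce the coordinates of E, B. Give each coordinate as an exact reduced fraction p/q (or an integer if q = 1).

B = (17, -25)
E = (11, -24)

1. E_x = 11  [E is the reflection of A across C]
2. E_y = -24  [E is the reflection of A across C]
   → E = (11, -24)
3. B_x = 17  [ED ∥ BA ∩ DA ∥ EB]
4. B_y = -25  [ED ∥ BA ∩ DA ∥ EB]
   → B = (17, -25)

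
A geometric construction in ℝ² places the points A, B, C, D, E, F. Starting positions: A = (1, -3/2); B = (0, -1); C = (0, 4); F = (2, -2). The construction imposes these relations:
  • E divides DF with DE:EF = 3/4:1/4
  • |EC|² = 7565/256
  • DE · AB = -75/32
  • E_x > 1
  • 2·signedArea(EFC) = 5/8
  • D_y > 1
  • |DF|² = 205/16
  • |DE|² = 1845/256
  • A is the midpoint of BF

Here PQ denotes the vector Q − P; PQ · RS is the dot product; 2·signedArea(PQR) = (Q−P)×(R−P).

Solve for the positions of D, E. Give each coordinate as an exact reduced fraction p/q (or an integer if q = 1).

1. E_x = 13/8  [line -6·x + -2·y + 59/8 = 0 ∩ |EC|² = 7565/256]
2. E_y = -19/16  [line -6·x + -2·y + 59/8 = 0 ∩ |EC|² = 7565/256]
   → E = (13/8, -19/16)
3. D_x = 1/2  [DE · AB = -75/32 ∩ E divides DF with DE:EF = 3/4:1/4]
4. D_y = 5/4  [DE · AB = -75/32 ∩ E divides DF with DE:EF = 3/4:1/4]
   → D = (1/2, 5/4)

D = (1/2, 5/4)
E = (13/8, -19/16)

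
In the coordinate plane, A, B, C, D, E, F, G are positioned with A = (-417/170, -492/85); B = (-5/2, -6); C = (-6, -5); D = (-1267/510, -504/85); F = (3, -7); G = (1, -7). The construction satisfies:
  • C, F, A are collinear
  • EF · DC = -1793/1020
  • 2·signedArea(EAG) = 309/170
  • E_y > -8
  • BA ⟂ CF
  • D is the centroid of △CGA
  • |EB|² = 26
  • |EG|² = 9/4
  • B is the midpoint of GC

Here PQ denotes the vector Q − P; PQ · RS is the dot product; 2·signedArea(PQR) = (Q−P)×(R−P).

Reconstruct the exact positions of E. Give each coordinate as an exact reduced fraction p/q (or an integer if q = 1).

E = (5/2, -7)

1. E_x = 5/2  [2·signedArea(EAG) = 309/170 ∩ EF · DC = -1793/1020]
2. E_y = -7  [2·signedArea(EAG) = 309/170 ∩ EF · DC = -1793/1020]
   → E = (5/2, -7)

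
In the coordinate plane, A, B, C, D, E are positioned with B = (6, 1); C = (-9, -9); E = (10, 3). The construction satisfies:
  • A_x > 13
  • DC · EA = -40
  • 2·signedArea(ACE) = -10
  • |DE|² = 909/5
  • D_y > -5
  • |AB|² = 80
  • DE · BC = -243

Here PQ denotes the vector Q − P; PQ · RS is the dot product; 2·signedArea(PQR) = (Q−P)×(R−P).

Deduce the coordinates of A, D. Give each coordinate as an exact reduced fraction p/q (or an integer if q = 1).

A = (14, 5)
D = (-7/5, -21/5)

1. A_x = 14  [line -12·x + 19·y + 73 = 0 ∩ |AB|² = 80]
2. A_y = 5  [line -12·x + 19·y + 73 = 0 ∩ |AB|² = 80]
   → A = (14, 5)
3. D_x = -7/5  [DC · EA = -40 ∩ DE · BC = -243]
4. D_y = -21/5  [DC · EA = -40 ∩ DE · BC = -243]
   → D = (-7/5, -21/5)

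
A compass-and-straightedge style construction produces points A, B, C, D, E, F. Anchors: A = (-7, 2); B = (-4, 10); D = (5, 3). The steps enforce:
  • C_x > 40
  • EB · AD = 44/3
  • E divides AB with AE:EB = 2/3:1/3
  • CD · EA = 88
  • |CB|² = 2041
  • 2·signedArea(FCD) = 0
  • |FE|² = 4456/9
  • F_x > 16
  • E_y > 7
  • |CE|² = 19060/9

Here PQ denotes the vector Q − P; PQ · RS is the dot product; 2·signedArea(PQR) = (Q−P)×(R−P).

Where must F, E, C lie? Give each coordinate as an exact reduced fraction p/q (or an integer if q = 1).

1. E_x = -5  [E divides AB with AE:EB = 2/3:1/3]
2. E_y = 22/3  [E divides AB with AE:EB = 2/3:1/3]
   → E = (-5, 22/3)
3. C_x = 41  [line 2·x + 16/3·y + -114 = 0 ∩ |CE|² = 19060/9]
4. C_y = 6  [line 2·x + 16/3·y + -114 = 0 ∩ |CE|² = 19060/9]
   → C = (41, 6)
5. F_x = 17  [line 3·x + -36·y + 93 = 0 ∩ |FE|² = 4456/9]
6. F_y = 4  [line 3·x + -36·y + 93 = 0 ∩ |FE|² = 4456/9]
   → F = (17, 4)

C = (41, 6)
E = (-5, 22/3)
F = (17, 4)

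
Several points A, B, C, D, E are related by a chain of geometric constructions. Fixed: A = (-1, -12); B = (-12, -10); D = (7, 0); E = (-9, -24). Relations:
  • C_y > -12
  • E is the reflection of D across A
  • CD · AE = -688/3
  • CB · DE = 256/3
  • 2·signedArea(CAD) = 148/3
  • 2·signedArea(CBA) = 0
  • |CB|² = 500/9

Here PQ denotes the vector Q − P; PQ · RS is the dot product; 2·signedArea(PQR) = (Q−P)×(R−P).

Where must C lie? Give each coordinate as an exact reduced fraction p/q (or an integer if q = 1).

1. C_x = -14/3  [2·signedArea(CBA) = 0 ∩ CB · DE = 256/3]
2. C_y = -34/3  [2·signedArea(CBA) = 0 ∩ CB · DE = 256/3]
   → C = (-14/3, -34/3)

C = (-14/3, -34/3)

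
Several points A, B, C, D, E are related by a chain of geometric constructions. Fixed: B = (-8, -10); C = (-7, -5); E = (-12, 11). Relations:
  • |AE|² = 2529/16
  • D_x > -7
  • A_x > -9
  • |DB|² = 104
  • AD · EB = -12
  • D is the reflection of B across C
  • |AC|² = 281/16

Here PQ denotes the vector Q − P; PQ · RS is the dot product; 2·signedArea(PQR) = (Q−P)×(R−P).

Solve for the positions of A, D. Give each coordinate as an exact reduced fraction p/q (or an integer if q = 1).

A = (-33/4, -1)
D = (-6, 0)

1. D_x = -6  [D is the reflection of B across C]
2. D_y = 0  [D is the reflection of B across C]
   → D = (-6, 0)
3. A_x = -33/4  [line -4·x + 21·y + -12 = 0 ∩ |AE|² = 2529/16]
4. A_y = -1  [line -4·x + 21·y + -12 = 0 ∩ |AE|² = 2529/16]
   → A = (-33/4, -1)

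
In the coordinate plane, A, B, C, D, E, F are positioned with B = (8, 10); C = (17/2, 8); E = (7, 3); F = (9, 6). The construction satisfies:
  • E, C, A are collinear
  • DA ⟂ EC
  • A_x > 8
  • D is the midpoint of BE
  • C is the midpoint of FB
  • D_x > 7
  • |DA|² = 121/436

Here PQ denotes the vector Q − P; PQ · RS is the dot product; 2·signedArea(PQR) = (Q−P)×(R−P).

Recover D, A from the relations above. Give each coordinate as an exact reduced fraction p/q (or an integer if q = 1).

1. D_x = 15/2  [D is the midpoint of BE]
2. D_y = 13/2  [D is the midpoint of BE]
   → D = (15/2, 13/2)
3. A_x = 1745/218  [E, C, A are collinear ∩ DA ⟂ EC]
4. A_y = 692/109  [E, C, A are collinear ∩ DA ⟂ EC]
   → A = (1745/218, 692/109)

A = (1745/218, 692/109)
D = (15/2, 13/2)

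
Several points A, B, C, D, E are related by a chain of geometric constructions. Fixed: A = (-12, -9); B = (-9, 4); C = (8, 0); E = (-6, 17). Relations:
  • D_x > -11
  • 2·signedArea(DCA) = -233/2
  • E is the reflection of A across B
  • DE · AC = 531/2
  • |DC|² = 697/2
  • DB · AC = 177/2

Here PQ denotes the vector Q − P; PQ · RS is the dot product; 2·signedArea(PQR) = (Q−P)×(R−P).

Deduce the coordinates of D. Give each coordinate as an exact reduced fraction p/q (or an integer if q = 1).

1. D_x = -21/2  [DE · AC = 531/2 ∩ 2·signedArea(DCA) = -233/2]
2. D_y = -5/2  [DE · AC = 531/2 ∩ 2·signedArea(DCA) = -233/2]
   → D = (-21/2, -5/2)

D = (-21/2, -5/2)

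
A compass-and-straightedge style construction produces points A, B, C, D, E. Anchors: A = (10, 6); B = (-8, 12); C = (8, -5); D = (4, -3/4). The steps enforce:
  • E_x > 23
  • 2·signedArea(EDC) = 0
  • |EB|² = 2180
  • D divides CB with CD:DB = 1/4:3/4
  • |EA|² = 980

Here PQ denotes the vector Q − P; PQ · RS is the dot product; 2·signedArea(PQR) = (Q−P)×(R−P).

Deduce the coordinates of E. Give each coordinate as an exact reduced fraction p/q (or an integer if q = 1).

1. E_x = 24  [line 17/4·x + 4·y + -14 = 0 ∩ |EB|² = 2180]
2. E_y = -22  [line 17/4·x + 4·y + -14 = 0 ∩ |EB|² = 2180]
   → E = (24, -22)

E = (24, -22)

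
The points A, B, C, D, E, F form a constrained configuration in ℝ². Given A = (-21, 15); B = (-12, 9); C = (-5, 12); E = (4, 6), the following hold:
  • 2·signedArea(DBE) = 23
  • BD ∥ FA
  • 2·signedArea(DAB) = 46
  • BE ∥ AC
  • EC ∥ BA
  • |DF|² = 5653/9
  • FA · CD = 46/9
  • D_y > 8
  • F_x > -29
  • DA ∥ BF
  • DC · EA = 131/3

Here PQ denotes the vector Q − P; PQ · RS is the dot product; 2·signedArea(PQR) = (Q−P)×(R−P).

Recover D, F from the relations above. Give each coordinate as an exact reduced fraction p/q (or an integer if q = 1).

D = (-13/3, 9)
F = (-86/3, 15)

1. D_x = -13/3  [2·signedArea(DAB) = 46 ∩ 2·signedArea(DBE) = 23]
2. D_y = 9  [2·signedArea(DAB) = 46 ∩ 2·signedArea(DBE) = 23]
   → D = (-13/3, 9)
3. F_x = -86/3  [BD ∥ FA ∩ DA ∥ BF]
4. F_y = 15  [BD ∥ FA ∩ DA ∥ BF]
   → F = (-86/3, 15)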